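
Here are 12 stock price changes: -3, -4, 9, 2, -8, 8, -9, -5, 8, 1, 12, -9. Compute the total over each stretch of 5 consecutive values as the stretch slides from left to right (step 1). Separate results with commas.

-4, 7, 2, -12, -6, 3, 7, 7

-3 -4 9 2 -8 → sum -4
-4 9 2 -8 8 → sum 7
9 2 -8 8 -9 → sum 2
2 -8 8 -9 -5 → sum -12
-8 8 -9 -5 8 → sum -6
8 -9 -5 8 1 → sum 3
-9 -5 8 1 12 → sum 7
-5 8 1 12 -9 → sum 7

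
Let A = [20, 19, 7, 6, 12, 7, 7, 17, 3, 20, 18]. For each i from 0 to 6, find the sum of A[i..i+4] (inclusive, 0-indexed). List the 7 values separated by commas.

Sliding a size-5 window across the 11 values:
(20, 19, 7, 6, 12) → sum 64
(19, 7, 6, 12, 7) → sum 51
(7, 6, 12, 7, 7) → sum 39
(6, 12, 7, 7, 17) → sum 49
(12, 7, 7, 17, 3) → sum 46
(7, 7, 17, 3, 20) → sum 54
(7, 17, 3, 20, 18) → sum 65

64, 51, 39, 49, 46, 54, 65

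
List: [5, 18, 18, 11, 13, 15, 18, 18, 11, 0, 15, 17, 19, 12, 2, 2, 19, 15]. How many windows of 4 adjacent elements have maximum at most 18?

9

(5, 18, 18, 11) → max 18  ≤ 18 ✓
(18, 18, 11, 13) → max 18  ≤ 18 ✓
(18, 11, 13, 15) → max 18  ≤ 18 ✓
(11, 13, 15, 18) → max 18  ≤ 18 ✓
(13, 15, 18, 18) → max 18  ≤ 18 ✓
(15, 18, 18, 11) → max 18  ≤ 18 ✓
(18, 18, 11, 0) → max 18  ≤ 18 ✓
(18, 11, 0, 15) → max 18  ≤ 18 ✓
(11, 0, 15, 17) → max 17  ≤ 18 ✓
(0, 15, 17, 19) → max 19
(15, 17, 19, 12) → max 19
(17, 19, 12, 2) → max 19
(19, 12, 2, 2) → max 19
(12, 2, 2, 19) → max 19
(2, 2, 19, 15) → max 19
9 windows satisfy the condition.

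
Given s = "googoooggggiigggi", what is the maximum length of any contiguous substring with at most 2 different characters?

11

[g] 1 distinct, len 1
[g, o] 2 distinct, len 2
[g, o, o] 2 distinct, len 3
[g, o, o, g] 2 distinct, len 4
[g, o, o, g, o] 2 distinct, len 5
[g, o, o, g, o, o] 2 distinct, len 6
[g, o, o, g, o, o, o] 2 distinct, len 7
[g, o, o, g, o, o, o, g] 2 distinct, len 8
[g, o, o, g, o, o, o, g, g] 2 distinct, len 9
[g, o, o, g, o, o, o, g, g, g] 2 distinct, len 10
[g, o, o, g, o, o, o, g, g, g, g] 2 distinct, len 11
[g, g, g, g, i] 2 distinct, len 5
[g, g, g, g, i, i] 2 distinct, len 6
[g, g, g, g, i, i, g] 2 distinct, len 7
[g, g, g, g, i, i, g, g] 2 distinct, len 8
[g, g, g, g, i, i, g, g, g] 2 distinct, len 9
[g, g, g, g, i, i, g, g, g, i] 2 distinct, len 10
Longest length with ≤2 distinct: 11.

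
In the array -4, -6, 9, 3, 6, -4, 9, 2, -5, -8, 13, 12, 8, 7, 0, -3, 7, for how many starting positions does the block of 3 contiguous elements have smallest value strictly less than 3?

12

-4 -6 9 → min -6  < 3 ✓
-6 9 3 → min -6  < 3 ✓
9 3 6 → min 3
3 6 -4 → min -4  < 3 ✓
6 -4 9 → min -4  < 3 ✓
-4 9 2 → min -4  < 3 ✓
9 2 -5 → min -5  < 3 ✓
2 -5 -8 → min -8  < 3 ✓
-5 -8 13 → min -8  < 3 ✓
-8 13 12 → min -8  < 3 ✓
13 12 8 → min 8
12 8 7 → min 7
8 7 0 → min 0  < 3 ✓
7 0 -3 → min -3  < 3 ✓
0 -3 7 → min -3  < 3 ✓
12 windows satisfy the condition.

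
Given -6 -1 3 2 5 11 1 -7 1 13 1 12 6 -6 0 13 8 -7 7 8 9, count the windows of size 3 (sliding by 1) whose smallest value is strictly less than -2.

-6 -1 3 → min -6  < -2 ✓
-1 3 2 → min -1
3 2 5 → min 2
2 5 11 → min 2
5 11 1 → min 1
11 1 -7 → min -7  < -2 ✓
1 -7 1 → min -7  < -2 ✓
-7 1 13 → min -7  < -2 ✓
1 13 1 → min 1
13 1 12 → min 1
1 12 6 → min 1
12 6 -6 → min -6  < -2 ✓
6 -6 0 → min -6  < -2 ✓
-6 0 13 → min -6  < -2 ✓
0 13 8 → min 0
13 8 -7 → min -7  < -2 ✓
8 -7 7 → min -7  < -2 ✓
-7 7 8 → min -7  < -2 ✓
7 8 9 → min 7
10 windows satisfy the condition.

10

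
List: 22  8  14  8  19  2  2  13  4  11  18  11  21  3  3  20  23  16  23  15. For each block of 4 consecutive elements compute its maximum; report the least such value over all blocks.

13

Window maxs for each of the 17 positions:
(22, 8, 14, 8) → max 22
(8, 14, 8, 19) → max 19
(14, 8, 19, 2) → max 19
(8, 19, 2, 2) → max 19
(19, 2, 2, 13) → max 19
(2, 2, 13, 4) → max 13
(2, 13, 4, 11) → max 13
(13, 4, 11, 18) → max 18
(4, 11, 18, 11) → max 18
(11, 18, 11, 21) → max 21
(18, 11, 21, 3) → max 21
(11, 21, 3, 3) → max 21
(21, 3, 3, 20) → max 21
(3, 3, 20, 23) → max 23
(3, 20, 23, 16) → max 23
(20, 23, 16, 23) → max 23
(23, 16, 23, 15) → max 23
Least of these is 13.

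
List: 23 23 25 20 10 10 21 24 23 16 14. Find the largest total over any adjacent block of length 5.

101

[23, 23, 25, 20, 10] → sum 101
[23, 25, 20, 10, 10] → sum 88
[25, 20, 10, 10, 21] → sum 86
[20, 10, 10, 21, 24] → sum 85
[10, 10, 21, 24, 23] → sum 88
[10, 21, 24, 23, 16] → sum 94
[21, 24, 23, 16, 14] → sum 98
Largest of these is 101.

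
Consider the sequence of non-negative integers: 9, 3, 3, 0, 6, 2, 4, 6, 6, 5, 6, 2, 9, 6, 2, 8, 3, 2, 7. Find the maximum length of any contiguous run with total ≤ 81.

add 9: [9] sum 9, len 1
add 3: [9, 3] sum 12, len 2
add 3: [9, 3, 3] sum 15, len 3
add 0: [9, 3, 3, 0] sum 15, len 4
add 6: [9, 3, 3, 0, 6] sum 21, len 5
add 2: [9, 3, 3, 0, 6, 2] sum 23, len 6
add 4: [9, 3, 3, 0, 6, 2, 4] sum 27, len 7
add 6: [9, 3, 3, 0, 6, 2, 4, 6] sum 33, len 8
add 6: [9, 3, 3, 0, 6, 2, 4, 6, 6] sum 39, len 9
add 5: [9, 3, 3, 0, 6, 2, 4, 6, 6, 5] sum 44, len 10
add 6: [9, 3, 3, 0, 6, 2, 4, 6, 6, 5, 6] sum 50, len 11
add 2: [9, 3, 3, 0, 6, 2, 4, 6, 6, 5, 6, 2] sum 52, len 12
add 9: [9, 3, 3, 0, 6, 2, 4, 6, 6, 5, 6, 2, 9] sum 61, len 13
add 6: [9, 3, 3, 0, 6, 2, 4, 6, 6, 5, 6, 2, 9, 6] sum 67, len 14
add 2: [9, 3, 3, 0, 6, 2, 4, 6, 6, 5, 6, 2, 9, 6, 2] sum 69, len 15
add 8: [9, 3, 3, 0, 6, 2, 4, 6, 6, 5, 6, 2, 9, 6, 2, 8] sum 77, len 16
add 3: [9, 3, 3, 0, 6, 2, 4, 6, 6, 5, 6, 2, 9, 6, 2, 8, 3] sum 80, len 17
add 2: [3, 3, 0, 6, 2, 4, 6, 6, 5, 6, 2, 9, 6, 2, 8, 3, 2] sum 73, len 17
add 7: [3, 3, 0, 6, 2, 4, 6, 6, 5, 6, 2, 9, 6, 2, 8, 3, 2, 7] sum 80, len 18
Longest length seen: 18.

18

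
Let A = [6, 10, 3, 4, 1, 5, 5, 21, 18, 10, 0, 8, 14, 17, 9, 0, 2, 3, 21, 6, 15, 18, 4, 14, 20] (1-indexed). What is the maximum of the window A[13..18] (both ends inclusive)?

Elements at indices 13..18: 14, 17, 9, 0, 2, 3
max(14, 17, 9, 0, 2, 3) = 17

17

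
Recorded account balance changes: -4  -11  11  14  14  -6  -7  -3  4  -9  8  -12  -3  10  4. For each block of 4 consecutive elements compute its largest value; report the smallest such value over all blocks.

[-4, -11, 11, 14] → max 14
[-11, 11, 14, 14] → max 14
[11, 14, 14, -6] → max 14
[14, 14, -6, -7] → max 14
[14, -6, -7, -3] → max 14
[-6, -7, -3, 4] → max 4
[-7, -3, 4, -9] → max 4
[-3, 4, -9, 8] → max 8
[4, -9, 8, -12] → max 8
[-9, 8, -12, -3] → max 8
[8, -12, -3, 10] → max 10
[-12, -3, 10, 4] → max 10
Smallest of these is 4.

4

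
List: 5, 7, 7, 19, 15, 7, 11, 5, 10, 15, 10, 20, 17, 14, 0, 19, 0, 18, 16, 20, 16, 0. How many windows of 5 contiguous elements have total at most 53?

7

5 7 7 19 15 → sum 53  ≤ 53 ✓
7 7 19 15 7 → sum 55
7 19 15 7 11 → sum 59
19 15 7 11 5 → sum 57
15 7 11 5 10 → sum 48  ≤ 53 ✓
7 11 5 10 15 → sum 48  ≤ 53 ✓
11 5 10 15 10 → sum 51  ≤ 53 ✓
5 10 15 10 20 → sum 60
10 15 10 20 17 → sum 72
15 10 20 17 14 → sum 76
10 20 17 14 0 → sum 61
20 17 14 0 19 → sum 70
17 14 0 19 0 → sum 50  ≤ 53 ✓
14 0 19 0 18 → sum 51  ≤ 53 ✓
0 19 0 18 16 → sum 53  ≤ 53 ✓
19 0 18 16 20 → sum 73
0 18 16 20 16 → sum 70
18 16 20 16 0 → sum 70
7 windows satisfy the condition.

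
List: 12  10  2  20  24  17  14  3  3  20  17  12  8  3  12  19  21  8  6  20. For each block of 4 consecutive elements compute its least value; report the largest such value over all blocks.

12 10 2 20 → min 2
10 2 20 24 → min 2
2 20 24 17 → min 2
20 24 17 14 → min 14
24 17 14 3 → min 3
17 14 3 3 → min 3
14 3 3 20 → min 3
3 3 20 17 → min 3
3 20 17 12 → min 3
20 17 12 8 → min 8
17 12 8 3 → min 3
12 8 3 12 → min 3
8 3 12 19 → min 3
3 12 19 21 → min 3
12 19 21 8 → min 8
19 21 8 6 → min 6
21 8 6 20 → min 6
Largest of these is 14.

14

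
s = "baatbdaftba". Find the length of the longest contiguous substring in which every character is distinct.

add b: [b] len 1
add a: [b, a] len 2
add a (repeat a, move left end past it): [a] len 1
add t: [a, t] len 2
add b: [a, t, b] len 3
add d: [a, t, b, d] len 4
add a (repeat a, move left end past it): [t, b, d, a] len 4
add f: [t, b, d, a, f] len 5
add t (repeat t, move left end past it): [b, d, a, f, t] len 5
add b (repeat b, move left end past it): [d, a, f, t, b] len 5
add a (repeat a, move left end past it): [f, t, b, a] len 4
Longest all-distinct length: 5.

5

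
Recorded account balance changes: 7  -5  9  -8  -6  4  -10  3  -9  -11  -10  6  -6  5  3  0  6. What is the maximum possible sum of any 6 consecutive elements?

14

[7, -5, 9, -8, -6, 4] → sum 1
[-5, 9, -8, -6, 4, -10] → sum -16
[9, -8, -6, 4, -10, 3] → sum -8
[-8, -6, 4, -10, 3, -9] → sum -26
[-6, 4, -10, 3, -9, -11] → sum -29
[4, -10, 3, -9, -11, -10] → sum -33
[-10, 3, -9, -11, -10, 6] → sum -31
[3, -9, -11, -10, 6, -6] → sum -27
[-9, -11, -10, 6, -6, 5] → sum -25
[-11, -10, 6, -6, 5, 3] → sum -13
[-10, 6, -6, 5, 3, 0] → sum -2
[6, -6, 5, 3, 0, 6] → sum 14
Maximum of these is 14.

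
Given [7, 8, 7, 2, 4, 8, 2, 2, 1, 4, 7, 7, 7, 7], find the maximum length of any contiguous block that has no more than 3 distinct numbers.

Extend right; when distinct count exceeds 3, shrink from the left:
[7] 1 distinct, len 1
[7, 8] 2 distinct, len 2
[7, 8, 7] 2 distinct, len 3
[7, 8, 7, 2] 3 distinct, len 4
[7, 2, 4] 3 distinct, len 3
[2, 4, 8] 3 distinct, len 3
[2, 4, 8, 2] 3 distinct, len 4
[2, 4, 8, 2, 2] 3 distinct, len 5
[8, 2, 2, 1] 3 distinct, len 4
[2, 2, 1, 4] 3 distinct, len 4
[1, 4, 7] 3 distinct, len 3
[1, 4, 7, 7] 3 distinct, len 4
[1, 4, 7, 7, 7] 3 distinct, len 5
[1, 4, 7, 7, 7, 7] 3 distinct, len 6
Longest length with ≤3 distinct: 6.

6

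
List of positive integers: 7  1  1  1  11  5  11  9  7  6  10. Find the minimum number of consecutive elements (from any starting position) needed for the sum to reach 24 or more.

add 7: running sum 7 < 24
add 1: running sum 8 < 24
add 1: running sum 9 < 24
add 1: running sum 10 < 24
add 11: running sum 21 < 24
end 5: [7, 1, 1, 1, 11, 5] sum 26, len 6
end 6: [11, 5, 11] sum 27, len 3
end 7: [5, 11, 9] sum 25, len 3
end 8: [11, 9, 7] sum 27, len 3
end 9: [11, 9, 7, 6] sum 33, len 4
end 10: [9, 7, 6, 10] sum 32, len 4
Shortest qualifying length: 3.

3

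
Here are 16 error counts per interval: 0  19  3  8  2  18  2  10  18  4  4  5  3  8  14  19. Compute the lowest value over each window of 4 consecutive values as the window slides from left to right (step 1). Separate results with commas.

[0, 19, 3, 8] → min 0
[19, 3, 8, 2] → min 2
[3, 8, 2, 18] → min 2
[8, 2, 18, 2] → min 2
[2, 18, 2, 10] → min 2
[18, 2, 10, 18] → min 2
[2, 10, 18, 4] → min 2
[10, 18, 4, 4] → min 4
[18, 4, 4, 5] → min 4
[4, 4, 5, 3] → min 3
[4, 5, 3, 8] → min 3
[5, 3, 8, 14] → min 3
[3, 8, 14, 19] → min 3

0, 2, 2, 2, 2, 2, 2, 4, 4, 3, 3, 3, 3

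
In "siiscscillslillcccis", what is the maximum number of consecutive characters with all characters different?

4

[s] len 1
[s, i] len 2
[i] len 1
[i, s] len 2
[i, s, c] len 3
[c, s] len 2
[s, c] len 2
[s, c, i] len 3
[s, c, i, l] len 4
[l] len 1
[l, s] len 2
[s, l] len 2
[s, l, i] len 3
[i, l] len 2
[l] len 1
[l, c] len 2
[c] len 1
[c] len 1
[c, i] len 2
[c, i, s] len 3
Longest all-distinct length: 4.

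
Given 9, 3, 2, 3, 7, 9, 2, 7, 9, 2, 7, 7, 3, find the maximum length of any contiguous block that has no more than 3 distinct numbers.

Extend right; when distinct count exceeds 3, shrink from the left:
add 9: window [9] (1 distinct), len 1
add 3: window [9, 3] (2 distinct), len 2
add 2: window [9, 3, 2] (3 distinct), len 3
add 3: window [9, 3, 2, 3] (3 distinct), len 4
add 7: window [3, 2, 3, 7] (3 distinct), len 4
add 9: window [3, 7, 9] (3 distinct), len 3
add 2: window [7, 9, 2] (3 distinct), len 3
add 7: window [7, 9, 2, 7] (3 distinct), len 4
add 9: window [7, 9, 2, 7, 9] (3 distinct), len 5
add 2: window [7, 9, 2, 7, 9, 2] (3 distinct), len 6
add 7: window [7, 9, 2, 7, 9, 2, 7] (3 distinct), len 7
add 7: window [7, 9, 2, 7, 9, 2, 7, 7] (3 distinct), len 8
add 3: window [2, 7, 7, 3] (3 distinct), len 4
Longest length with ≤3 distinct: 8.

8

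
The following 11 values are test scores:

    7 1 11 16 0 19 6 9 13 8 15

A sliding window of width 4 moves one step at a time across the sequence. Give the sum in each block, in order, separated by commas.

35, 28, 46, 41, 34, 47, 36, 45

Sliding a size-4 window across the 11 values:
(7, 1, 11, 16) → sum 35
(1, 11, 16, 0) → sum 28
(11, 16, 0, 19) → sum 46
(16, 0, 19, 6) → sum 41
(0, 19, 6, 9) → sum 34
(19, 6, 9, 13) → sum 47
(6, 9, 13, 8) → sum 36
(9, 13, 8, 15) → sum 45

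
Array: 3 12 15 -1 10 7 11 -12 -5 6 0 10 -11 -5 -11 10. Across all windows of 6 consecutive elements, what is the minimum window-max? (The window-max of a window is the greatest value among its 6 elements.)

Each size-6 window and its max:
(3, 12, 15, -1, 10, 7) → max 15
(12, 15, -1, 10, 7, 11) → max 15
(15, -1, 10, 7, 11, -12) → max 15
(-1, 10, 7, 11, -12, -5) → max 11
(10, 7, 11, -12, -5, 6) → max 11
(7, 11, -12, -5, 6, 0) → max 11
(11, -12, -5, 6, 0, 10) → max 11
(-12, -5, 6, 0, 10, -11) → max 10
(-5, 6, 0, 10, -11, -5) → max 10
(6, 0, 10, -11, -5, -11) → max 10
(0, 10, -11, -5, -11, 10) → max 10
Minimum of these is 10.

10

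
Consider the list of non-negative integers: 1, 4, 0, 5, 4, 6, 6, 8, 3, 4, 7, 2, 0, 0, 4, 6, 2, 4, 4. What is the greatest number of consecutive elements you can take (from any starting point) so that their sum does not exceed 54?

15

add 1: [1] sum 1, len 1
add 4: [1, 4] sum 5, len 2
add 0: [1, 4, 0] sum 5, len 3
add 5: [1, 4, 0, 5] sum 10, len 4
add 4: [1, 4, 0, 5, 4] sum 14, len 5
add 6: [1, 4, 0, 5, 4, 6] sum 20, len 6
add 6: [1, 4, 0, 5, 4, 6, 6] sum 26, len 7
add 8: [1, 4, 0, 5, 4, 6, 6, 8] sum 34, len 8
add 3: [1, 4, 0, 5, 4, 6, 6, 8, 3] sum 37, len 9
add 4: [1, 4, 0, 5, 4, 6, 6, 8, 3, 4] sum 41, len 10
add 7: [1, 4, 0, 5, 4, 6, 6, 8, 3, 4, 7] sum 48, len 11
add 2: [1, 4, 0, 5, 4, 6, 6, 8, 3, 4, 7, 2] sum 50, len 12
add 0: [1, 4, 0, 5, 4, 6, 6, 8, 3, 4, 7, 2, 0] sum 50, len 13
add 0: [1, 4, 0, 5, 4, 6, 6, 8, 3, 4, 7, 2, 0, 0] sum 50, len 14
add 4: [1, 4, 0, 5, 4, 6, 6, 8, 3, 4, 7, 2, 0, 0, 4] sum 54, len 15
add 6: [4, 6, 6, 8, 3, 4, 7, 2, 0, 0, 4, 6] sum 50, len 12
add 2: [4, 6, 6, 8, 3, 4, 7, 2, 0, 0, 4, 6, 2] sum 52, len 13
add 4: [6, 6, 8, 3, 4, 7, 2, 0, 0, 4, 6, 2, 4] sum 52, len 13
add 4: [6, 8, 3, 4, 7, 2, 0, 0, 4, 6, 2, 4, 4] sum 50, len 13
Longest length seen: 15.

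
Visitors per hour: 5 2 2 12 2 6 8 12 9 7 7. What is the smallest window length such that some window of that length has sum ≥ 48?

add 5: running sum 5 < 48
add 2: running sum 7 < 48
add 2: running sum 9 < 48
add 12: running sum 21 < 48
add 2: running sum 23 < 48
add 6: running sum 29 < 48
add 8: running sum 37 < 48
add 12: shortest ending here [5, 2, 2, 12, 2, 6, 8, 12] sum 49, len 8
add 9: shortest ending here [12, 2, 6, 8, 12, 9] sum 49, len 6
add 7: shortest ending here [12, 2, 6, 8, 12, 9, 7] sum 56, len 7
add 7: shortest ending here [6, 8, 12, 9, 7, 7] sum 49, len 6
Shortest qualifying length: 6.

6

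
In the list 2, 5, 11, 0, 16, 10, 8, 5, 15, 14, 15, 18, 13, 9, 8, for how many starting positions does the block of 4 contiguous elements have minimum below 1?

4

[2, 5, 11, 0] → min 0  < 1 ✓
[5, 11, 0, 16] → min 0  < 1 ✓
[11, 0, 16, 10] → min 0  < 1 ✓
[0, 16, 10, 8] → min 0  < 1 ✓
[16, 10, 8, 5] → min 5
[10, 8, 5, 15] → min 5
[8, 5, 15, 14] → min 5
[5, 15, 14, 15] → min 5
[15, 14, 15, 18] → min 14
[14, 15, 18, 13] → min 13
[15, 18, 13, 9] → min 9
[18, 13, 9, 8] → min 8
4 windows satisfy the condition.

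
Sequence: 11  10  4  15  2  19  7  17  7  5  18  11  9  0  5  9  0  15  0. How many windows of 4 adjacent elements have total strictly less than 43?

(11, 10, 4, 15) → sum 40  < 43 ✓
(10, 4, 15, 2) → sum 31  < 43 ✓
(4, 15, 2, 19) → sum 40  < 43 ✓
(15, 2, 19, 7) → sum 43
(2, 19, 7, 17) → sum 45
(19, 7, 17, 7) → sum 50
(7, 17, 7, 5) → sum 36  < 43 ✓
(17, 7, 5, 18) → sum 47
(7, 5, 18, 11) → sum 41  < 43 ✓
(5, 18, 11, 9) → sum 43
(18, 11, 9, 0) → sum 38  < 43 ✓
(11, 9, 0, 5) → sum 25  < 43 ✓
(9, 0, 5, 9) → sum 23  < 43 ✓
(0, 5, 9, 0) → sum 14  < 43 ✓
(5, 9, 0, 15) → sum 29  < 43 ✓
(9, 0, 15, 0) → sum 24  < 43 ✓
11 windows satisfy the condition.

11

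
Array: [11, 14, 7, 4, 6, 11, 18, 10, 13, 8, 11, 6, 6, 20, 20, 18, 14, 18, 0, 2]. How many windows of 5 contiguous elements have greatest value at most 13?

2

11 14 7 4 6 → max 14
14 7 4 6 11 → max 14
7 4 6 11 18 → max 18
4 6 11 18 10 → max 18
6 11 18 10 13 → max 18
11 18 10 13 8 → max 18
18 10 13 8 11 → max 18
10 13 8 11 6 → max 13  ≤ 13 ✓
13 8 11 6 6 → max 13  ≤ 13 ✓
8 11 6 6 20 → max 20
11 6 6 20 20 → max 20
6 6 20 20 18 → max 20
6 20 20 18 14 → max 20
20 20 18 14 18 → max 20
20 18 14 18 0 → max 20
18 14 18 0 2 → max 18
2 windows satisfy the condition.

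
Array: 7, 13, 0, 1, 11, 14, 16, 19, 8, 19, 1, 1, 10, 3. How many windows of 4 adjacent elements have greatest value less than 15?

(7, 13, 0, 1) → max 13  < 15 ✓
(13, 0, 1, 11) → max 13  < 15 ✓
(0, 1, 11, 14) → max 14  < 15 ✓
(1, 11, 14, 16) → max 16
(11, 14, 16, 19) → max 19
(14, 16, 19, 8) → max 19
(16, 19, 8, 19) → max 19
(19, 8, 19, 1) → max 19
(8, 19, 1, 1) → max 19
(19, 1, 1, 10) → max 19
(1, 1, 10, 3) → max 10  < 15 ✓
4 windows satisfy the condition.

4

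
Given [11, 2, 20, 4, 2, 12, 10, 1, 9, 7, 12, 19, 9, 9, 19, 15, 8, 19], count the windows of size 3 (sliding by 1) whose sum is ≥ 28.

9

11 2 20 → sum 33  ≥ 28 ✓
2 20 4 → sum 26
20 4 2 → sum 26
4 2 12 → sum 18
2 12 10 → sum 24
12 10 1 → sum 23
10 1 9 → sum 20
1 9 7 → sum 17
9 7 12 → sum 28  ≥ 28 ✓
7 12 19 → sum 38  ≥ 28 ✓
12 19 9 → sum 40  ≥ 28 ✓
19 9 9 → sum 37  ≥ 28 ✓
9 9 19 → sum 37  ≥ 28 ✓
9 19 15 → sum 43  ≥ 28 ✓
19 15 8 → sum 42  ≥ 28 ✓
15 8 19 → sum 42  ≥ 28 ✓
9 windows satisfy the condition.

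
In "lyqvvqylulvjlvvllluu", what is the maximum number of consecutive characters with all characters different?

5

[l] len 1
[l, y] len 2
[l, y, q] len 3
[l, y, q, v] len 4
[v] len 1
[v, q] len 2
[v, q, y] len 3
[v, q, y, l] len 4
[v, q, y, l, u] len 5
[u, l] len 2
[u, l, v] len 3
[u, l, v, j] len 4
[v, j, l] len 3
[j, l, v] len 3
[v] len 1
[v, l] len 2
[l] len 1
[l] len 1
[l, u] len 2
[u] len 1
Longest all-distinct length: 5.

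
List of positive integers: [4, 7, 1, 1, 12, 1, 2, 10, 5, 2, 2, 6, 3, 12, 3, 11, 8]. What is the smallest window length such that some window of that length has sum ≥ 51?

Extend right; whenever the sum reaches 51, record the length and shrink from the left:
add 4: running sum 4 < 51
add 7: running sum 11 < 51
add 1: running sum 12 < 51
add 1: running sum 13 < 51
add 12: running sum 25 < 51
add 1: running sum 26 < 51
add 2: running sum 28 < 51
add 10: running sum 38 < 51
add 5: running sum 43 < 51
add 2: running sum 45 < 51
add 2: running sum 47 < 51
add 6: shortest ending here [4, 7, 1, 1, 12, 1, 2, 10, 5, 2, 2, 6] sum 53, len 12
add 3: shortest ending here [7, 1, 1, 12, 1, 2, 10, 5, 2, 2, 6, 3] sum 52, len 12
add 12: shortest ending here [12, 1, 2, 10, 5, 2, 2, 6, 3, 12] sum 55, len 10
add 3: shortest ending here [12, 1, 2, 10, 5, 2, 2, 6, 3, 12, 3] sum 58, len 11
add 11: shortest ending here [10, 5, 2, 2, 6, 3, 12, 3, 11] sum 54, len 9
add 8: shortest ending here [5, 2, 2, 6, 3, 12, 3, 11, 8] sum 52, len 9
Shortest qualifying length: 9.

9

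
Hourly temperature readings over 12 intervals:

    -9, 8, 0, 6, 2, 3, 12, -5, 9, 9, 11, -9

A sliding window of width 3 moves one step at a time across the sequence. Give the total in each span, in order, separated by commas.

-1, 14, 8, 11, 17, 10, 16, 13, 29, 11

[-9, 8, 0] → sum -1
[8, 0, 6] → sum 14
[0, 6, 2] → sum 8
[6, 2, 3] → sum 11
[2, 3, 12] → sum 17
[3, 12, -5] → sum 10
[12, -5, 9] → sum 16
[-5, 9, 9] → sum 13
[9, 9, 11] → sum 29
[9, 11, -9] → sum 11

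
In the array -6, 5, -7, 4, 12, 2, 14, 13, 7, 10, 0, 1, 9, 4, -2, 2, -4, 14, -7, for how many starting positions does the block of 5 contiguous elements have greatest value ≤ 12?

-6 5 -7 4 12 → max 12  ≤ 12 ✓
5 -7 4 12 2 → max 12  ≤ 12 ✓
-7 4 12 2 14 → max 14
4 12 2 14 13 → max 14
12 2 14 13 7 → max 14
2 14 13 7 10 → max 14
14 13 7 10 0 → max 14
13 7 10 0 1 → max 13
7 10 0 1 9 → max 10  ≤ 12 ✓
10 0 1 9 4 → max 10  ≤ 12 ✓
0 1 9 4 -2 → max 9  ≤ 12 ✓
1 9 4 -2 2 → max 9  ≤ 12 ✓
9 4 -2 2 -4 → max 9  ≤ 12 ✓
4 -2 2 -4 14 → max 14
-2 2 -4 14 -7 → max 14
7 windows satisfy the condition.

7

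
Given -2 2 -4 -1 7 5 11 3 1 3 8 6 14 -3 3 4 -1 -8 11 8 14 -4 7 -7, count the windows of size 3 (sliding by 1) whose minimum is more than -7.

18

-2 2 -4 → min -4  > -7 ✓
2 -4 -1 → min -4  > -7 ✓
-4 -1 7 → min -4  > -7 ✓
-1 7 5 → min -1  > -7 ✓
7 5 11 → min 5  > -7 ✓
5 11 3 → min 3  > -7 ✓
11 3 1 → min 1  > -7 ✓
3 1 3 → min 1  > -7 ✓
1 3 8 → min 1  > -7 ✓
3 8 6 → min 3  > -7 ✓
8 6 14 → min 6  > -7 ✓
6 14 -3 → min -3  > -7 ✓
14 -3 3 → min -3  > -7 ✓
-3 3 4 → min -3  > -7 ✓
3 4 -1 → min -1  > -7 ✓
4 -1 -8 → min -8
-1 -8 11 → min -8
-8 11 8 → min -8
11 8 14 → min 8  > -7 ✓
8 14 -4 → min -4  > -7 ✓
14 -4 7 → min -4  > -7 ✓
-4 7 -7 → min -7
18 windows satisfy the condition.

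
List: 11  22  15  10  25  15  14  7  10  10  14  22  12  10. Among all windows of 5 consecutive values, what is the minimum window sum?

55

Each size-5 window and its sum:
11 22 15 10 25 → sum 83
22 15 10 25 15 → sum 87
15 10 25 15 14 → sum 79
10 25 15 14 7 → sum 71
25 15 14 7 10 → sum 71
15 14 7 10 10 → sum 56
14 7 10 10 14 → sum 55
7 10 10 14 22 → sum 63
10 10 14 22 12 → sum 68
10 14 22 12 10 → sum 68
Minimum of these is 55.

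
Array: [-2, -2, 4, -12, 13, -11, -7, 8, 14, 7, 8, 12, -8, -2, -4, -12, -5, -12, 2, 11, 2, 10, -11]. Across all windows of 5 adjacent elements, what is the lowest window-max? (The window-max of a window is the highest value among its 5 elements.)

-2

Each size-5 window and its max:
(-2, -2, 4, -12, 13) → max 13
(-2, 4, -12, 13, -11) → max 13
(4, -12, 13, -11, -7) → max 13
(-12, 13, -11, -7, 8) → max 13
(13, -11, -7, 8, 14) → max 14
(-11, -7, 8, 14, 7) → max 14
(-7, 8, 14, 7, 8) → max 14
(8, 14, 7, 8, 12) → max 14
(14, 7, 8, 12, -8) → max 14
(7, 8, 12, -8, -2) → max 12
(8, 12, -8, -2, -4) → max 12
(12, -8, -2, -4, -12) → max 12
(-8, -2, -4, -12, -5) → max -2
(-2, -4, -12, -5, -12) → max -2
(-4, -12, -5, -12, 2) → max 2
(-12, -5, -12, 2, 11) → max 11
(-5, -12, 2, 11, 2) → max 11
(-12, 2, 11, 2, 10) → max 11
(2, 11, 2, 10, -11) → max 11
Lowest of these is -2.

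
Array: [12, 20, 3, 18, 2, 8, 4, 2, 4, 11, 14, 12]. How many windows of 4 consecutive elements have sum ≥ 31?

6

12 20 3 18 → sum 53  ≥ 31 ✓
20 3 18 2 → sum 43  ≥ 31 ✓
3 18 2 8 → sum 31  ≥ 31 ✓
18 2 8 4 → sum 32  ≥ 31 ✓
2 8 4 2 → sum 16
8 4 2 4 → sum 18
4 2 4 11 → sum 21
2 4 11 14 → sum 31  ≥ 31 ✓
4 11 14 12 → sum 41  ≥ 31 ✓
6 windows satisfy the condition.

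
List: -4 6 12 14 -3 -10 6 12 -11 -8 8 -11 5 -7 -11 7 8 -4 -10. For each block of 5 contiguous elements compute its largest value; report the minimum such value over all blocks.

-4 6 12 14 -3 → max 14
6 12 14 -3 -10 → max 14
12 14 -3 -10 6 → max 14
14 -3 -10 6 12 → max 14
-3 -10 6 12 -11 → max 12
-10 6 12 -11 -8 → max 12
6 12 -11 -8 8 → max 12
12 -11 -8 8 -11 → max 12
-11 -8 8 -11 5 → max 8
-8 8 -11 5 -7 → max 8
8 -11 5 -7 -11 → max 8
-11 5 -7 -11 7 → max 7
5 -7 -11 7 8 → max 8
-7 -11 7 8 -4 → max 8
-11 7 8 -4 -10 → max 8
Minimum of these is 7.

7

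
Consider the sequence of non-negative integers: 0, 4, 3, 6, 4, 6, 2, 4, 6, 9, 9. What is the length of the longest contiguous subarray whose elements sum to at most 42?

add 0: [0] sum 0, len 1
add 4: [0, 4] sum 4, len 2
add 3: [0, 4, 3] sum 7, len 3
add 6: [0, 4, 3, 6] sum 13, len 4
add 4: [0, 4, 3, 6, 4] sum 17, len 5
add 6: [0, 4, 3, 6, 4, 6] sum 23, len 6
add 2: [0, 4, 3, 6, 4, 6, 2] sum 25, len 7
add 4: [0, 4, 3, 6, 4, 6, 2, 4] sum 29, len 8
add 6: [0, 4, 3, 6, 4, 6, 2, 4, 6] sum 35, len 9
add 9: [3, 6, 4, 6, 2, 4, 6, 9] sum 40, len 8
add 9: [4, 6, 2, 4, 6, 9, 9] sum 40, len 7
Longest length seen: 9.

9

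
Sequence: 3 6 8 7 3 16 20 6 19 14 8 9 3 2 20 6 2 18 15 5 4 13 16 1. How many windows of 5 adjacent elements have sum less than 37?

3 6 8 7 3 → sum 27  < 37 ✓
6 8 7 3 16 → sum 40
8 7 3 16 20 → sum 54
7 3 16 20 6 → sum 52
3 16 20 6 19 → sum 64
16 20 6 19 14 → sum 75
20 6 19 14 8 → sum 67
6 19 14 8 9 → sum 56
19 14 8 9 3 → sum 53
14 8 9 3 2 → sum 36  < 37 ✓
8 9 3 2 20 → sum 42
9 3 2 20 6 → sum 40
3 2 20 6 2 → sum 33  < 37 ✓
2 20 6 2 18 → sum 48
20 6 2 18 15 → sum 61
6 2 18 15 5 → sum 46
2 18 15 5 4 → sum 44
18 15 5 4 13 → sum 55
15 5 4 13 16 → sum 53
5 4 13 16 1 → sum 39
3 windows satisfy the condition.

3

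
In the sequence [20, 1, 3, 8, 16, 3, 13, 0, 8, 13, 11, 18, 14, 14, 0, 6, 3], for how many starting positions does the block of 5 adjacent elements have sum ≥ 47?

6

20 1 3 8 16 → sum 48  ≥ 47 ✓
1 3 8 16 3 → sum 31
3 8 16 3 13 → sum 43
8 16 3 13 0 → sum 40
16 3 13 0 8 → sum 40
3 13 0 8 13 → sum 37
13 0 8 13 11 → sum 45
0 8 13 11 18 → sum 50  ≥ 47 ✓
8 13 11 18 14 → sum 64  ≥ 47 ✓
13 11 18 14 14 → sum 70  ≥ 47 ✓
11 18 14 14 0 → sum 57  ≥ 47 ✓
18 14 14 0 6 → sum 52  ≥ 47 ✓
14 14 0 6 3 → sum 37
6 windows satisfy the condition.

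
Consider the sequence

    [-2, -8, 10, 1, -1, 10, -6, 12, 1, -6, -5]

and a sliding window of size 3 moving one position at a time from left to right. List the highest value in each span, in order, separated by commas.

(-2, -8, 10) → max 10
(-8, 10, 1) → max 10
(10, 1, -1) → max 10
(1, -1, 10) → max 10
(-1, 10, -6) → max 10
(10, -6, 12) → max 12
(-6, 12, 1) → max 12
(12, 1, -6) → max 12
(1, -6, -5) → max 1

10, 10, 10, 10, 10, 12, 12, 12, 1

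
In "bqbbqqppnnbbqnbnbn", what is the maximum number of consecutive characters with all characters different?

add b: [b] len 1
add q: [b, q] len 2
add b (repeat b, move left end past it): [q, b] len 2
add b (repeat b, move left end past it): [b] len 1
add q: [b, q] len 2
add q (repeat q, move left end past it): [q] len 1
add p: [q, p] len 2
add p (repeat p, move left end past it): [p] len 1
add n: [p, n] len 2
add n (repeat n, move left end past it): [n] len 1
add b: [n, b] len 2
add b (repeat b, move left end past it): [b] len 1
add q: [b, q] len 2
add n: [b, q, n] len 3
add b (repeat b, move left end past it): [q, n, b] len 3
add n (repeat n, move left end past it): [b, n] len 2
add b (repeat b, move left end past it): [n, b] len 2
add n (repeat n, move left end past it): [b, n] len 2
Longest all-distinct length: 3.

3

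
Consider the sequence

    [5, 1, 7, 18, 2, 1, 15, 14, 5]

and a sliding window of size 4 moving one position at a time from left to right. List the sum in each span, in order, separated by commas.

31, 28, 28, 36, 32, 35

Sliding a size-4 window across the 9 values:
[5, 1, 7, 18] → sum 31
[1, 7, 18, 2] → sum 28
[7, 18, 2, 1] → sum 28
[18, 2, 1, 15] → sum 36
[2, 1, 15, 14] → sum 32
[1, 15, 14, 5] → sum 35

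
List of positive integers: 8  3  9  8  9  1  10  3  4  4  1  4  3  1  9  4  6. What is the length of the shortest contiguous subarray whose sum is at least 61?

add 8: running sum 8 < 61
add 3: running sum 11 < 61
add 9: running sum 20 < 61
add 8: running sum 28 < 61
add 9: running sum 37 < 61
add 1: running sum 38 < 61
add 10: running sum 48 < 61
add 3: running sum 51 < 61
add 4: running sum 55 < 61
add 4: running sum 59 < 61
add 1: running sum 60 < 61
end 11: [8, 3, 9, 8, 9, 1, 10, 3, 4, 4, 1, 4] sum 64, len 12
end 12: [8, 3, 9, 8, 9, 1, 10, 3, 4, 4, 1, 4, 3] sum 67, len 13
end 13: [8, 3, 9, 8, 9, 1, 10, 3, 4, 4, 1, 4, 3, 1] sum 68, len 14
end 14: [9, 8, 9, 1, 10, 3, 4, 4, 1, 4, 3, 1, 9] sum 66, len 13
end 15: [8, 9, 1, 10, 3, 4, 4, 1, 4, 3, 1, 9, 4] sum 61, len 13
end 16: [8, 9, 1, 10, 3, 4, 4, 1, 4, 3, 1, 9, 4, 6] sum 67, len 14
Shortest qualifying length: 12.

12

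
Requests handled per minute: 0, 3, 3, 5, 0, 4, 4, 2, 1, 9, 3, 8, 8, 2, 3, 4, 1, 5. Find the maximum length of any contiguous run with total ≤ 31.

10

→ 0: sum 0, len 1
→ 3: sum 3, len 2
→ 3: sum 6, len 3
→ 5: sum 11, len 4
→ 0: sum 11, len 5
→ 4: sum 15, len 6
→ 4: sum 19, len 7
→ 2: sum 21, len 8
→ 1: sum 22, len 9
→ 9: sum 31, len 10
→ 3 (dropped 0, 3): sum 31, len 9
→ 8 (dropped 3, 5): sum 31, len 8
→ 8 (dropped 0, 4, 4): sum 31, len 6
→ 2 (dropped 2): sum 31, len 6
→ 3 (dropped 1, 9): sum 24, len 5
→ 4: sum 28, len 6
→ 1: sum 29, len 7
→ 5 (dropped 3): sum 31, len 7
Longest length seen: 10.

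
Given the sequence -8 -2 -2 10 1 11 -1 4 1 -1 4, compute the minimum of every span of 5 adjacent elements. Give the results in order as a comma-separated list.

-8, -2, -2, -1, -1, -1, -1

(-8, -2, -2, 10, 1) → min -8
(-2, -2, 10, 1, 11) → min -2
(-2, 10, 1, 11, -1) → min -2
(10, 1, 11, -1, 4) → min -1
(1, 11, -1, 4, 1) → min -1
(11, -1, 4, 1, -1) → min -1
(-1, 4, 1, -1, 4) → min -1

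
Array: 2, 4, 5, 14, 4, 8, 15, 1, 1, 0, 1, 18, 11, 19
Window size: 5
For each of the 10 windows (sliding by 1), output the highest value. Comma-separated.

14, 14, 15, 15, 15, 15, 15, 18, 18, 19

(2, 4, 5, 14, 4) → max 14
(4, 5, 14, 4, 8) → max 14
(5, 14, 4, 8, 15) → max 15
(14, 4, 8, 15, 1) → max 15
(4, 8, 15, 1, 1) → max 15
(8, 15, 1, 1, 0) → max 15
(15, 1, 1, 0, 1) → max 15
(1, 1, 0, 1, 18) → max 18
(1, 0, 1, 18, 11) → max 18
(0, 1, 18, 11, 19) → max 19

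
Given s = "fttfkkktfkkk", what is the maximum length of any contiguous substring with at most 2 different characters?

4

add f: window [f] (1 distinct), len 1
add t: window [f, t] (2 distinct), len 2
add t: window [f, t, t] (2 distinct), len 3
add f: window [f, t, t, f] (2 distinct), len 4
add k: window [f, k] (2 distinct), len 2
add k: window [f, k, k] (2 distinct), len 3
add k: window [f, k, k, k] (2 distinct), len 4
add t: window [k, k, k, t] (2 distinct), len 4
add f: window [t, f] (2 distinct), len 2
add k: window [f, k] (2 distinct), len 2
add k: window [f, k, k] (2 distinct), len 3
add k: window [f, k, k, k] (2 distinct), len 4
Longest length with ≤2 distinct: 4.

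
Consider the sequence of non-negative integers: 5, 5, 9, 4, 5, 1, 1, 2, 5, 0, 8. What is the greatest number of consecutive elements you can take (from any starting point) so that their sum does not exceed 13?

5

→ 5: sum 5, len 1
→ 5: sum 10, len 2
→ 9 (dropped 5, 5): sum 9, len 1
→ 4: sum 13, len 2
→ 5 (dropped 9): sum 9, len 2
→ 1: sum 10, len 3
→ 1: sum 11, len 4
→ 2: sum 13, len 5
→ 5 (dropped 4, 5): sum 9, len 4
→ 0: sum 9, len 5
→ 8 (dropped 1, 1, 2): sum 13, len 3
Longest length seen: 5.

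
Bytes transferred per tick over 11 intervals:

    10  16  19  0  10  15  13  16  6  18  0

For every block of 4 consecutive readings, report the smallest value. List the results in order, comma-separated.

0, 0, 0, 0, 10, 6, 6, 0

10 16 19 0 → min 0
16 19 0 10 → min 0
19 0 10 15 → min 0
0 10 15 13 → min 0
10 15 13 16 → min 10
15 13 16 6 → min 6
13 16 6 18 → min 6
16 6 18 0 → min 0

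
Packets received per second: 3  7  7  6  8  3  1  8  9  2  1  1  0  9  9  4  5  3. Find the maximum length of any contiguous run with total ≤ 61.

13

add 3: [3] sum 3, len 1
add 7: [3, 7] sum 10, len 2
add 7: [3, 7, 7] sum 17, len 3
add 6: [3, 7, 7, 6] sum 23, len 4
add 8: [3, 7, 7, 6, 8] sum 31, len 5
add 3: [3, 7, 7, 6, 8, 3] sum 34, len 6
add 1: [3, 7, 7, 6, 8, 3, 1] sum 35, len 7
add 8: [3, 7, 7, 6, 8, 3, 1, 8] sum 43, len 8
add 9: [3, 7, 7, 6, 8, 3, 1, 8, 9] sum 52, len 9
add 2: [3, 7, 7, 6, 8, 3, 1, 8, 9, 2] sum 54, len 10
add 1: [3, 7, 7, 6, 8, 3, 1, 8, 9, 2, 1] sum 55, len 11
add 1: [3, 7, 7, 6, 8, 3, 1, 8, 9, 2, 1, 1] sum 56, len 12
add 0: [3, 7, 7, 6, 8, 3, 1, 8, 9, 2, 1, 1, 0] sum 56, len 13
add 9: [7, 6, 8, 3, 1, 8, 9, 2, 1, 1, 0, 9] sum 55, len 12
add 9: [6, 8, 3, 1, 8, 9, 2, 1, 1, 0, 9, 9] sum 57, len 12
add 4: [6, 8, 3, 1, 8, 9, 2, 1, 1, 0, 9, 9, 4] sum 61, len 13
add 5: [8, 3, 1, 8, 9, 2, 1, 1, 0, 9, 9, 4, 5] sum 60, len 13
add 3: [3, 1, 8, 9, 2, 1, 1, 0, 9, 9, 4, 5, 3] sum 55, len 13
Longest length seen: 13.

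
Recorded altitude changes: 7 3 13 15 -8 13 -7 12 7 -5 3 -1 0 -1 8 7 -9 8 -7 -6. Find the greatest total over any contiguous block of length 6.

43

(7, 3, 13, 15, -8, 13) → sum 43
(3, 13, 15, -8, 13, -7) → sum 29
(13, 15, -8, 13, -7, 12) → sum 38
(15, -8, 13, -7, 12, 7) → sum 32
(-8, 13, -7, 12, 7, -5) → sum 12
(13, -7, 12, 7, -5, 3) → sum 23
(-7, 12, 7, -5, 3, -1) → sum 9
(12, 7, -5, 3, -1, 0) → sum 16
(7, -5, 3, -1, 0, -1) → sum 3
(-5, 3, -1, 0, -1, 8) → sum 4
(3, -1, 0, -1, 8, 7) → sum 16
(-1, 0, -1, 8, 7, -9) → sum 4
(0, -1, 8, 7, -9, 8) → sum 13
(-1, 8, 7, -9, 8, -7) → sum 6
(8, 7, -9, 8, -7, -6) → sum 1
Greatest of these is 43.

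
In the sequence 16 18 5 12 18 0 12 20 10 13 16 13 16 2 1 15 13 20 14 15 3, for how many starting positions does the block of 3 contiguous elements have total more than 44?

(16, 18, 5) → sum 39
(18, 5, 12) → sum 35
(5, 12, 18) → sum 35
(12, 18, 0) → sum 30
(18, 0, 12) → sum 30
(0, 12, 20) → sum 32
(12, 20, 10) → sum 42
(20, 10, 13) → sum 43
(10, 13, 16) → sum 39
(13, 16, 13) → sum 42
(16, 13, 16) → sum 45  > 44 ✓
(13, 16, 2) → sum 31
(16, 2, 1) → sum 19
(2, 1, 15) → sum 18
(1, 15, 13) → sum 29
(15, 13, 20) → sum 48  > 44 ✓
(13, 20, 14) → sum 47  > 44 ✓
(20, 14, 15) → sum 49  > 44 ✓
(14, 15, 3) → sum 32
4 windows satisfy the condition.

4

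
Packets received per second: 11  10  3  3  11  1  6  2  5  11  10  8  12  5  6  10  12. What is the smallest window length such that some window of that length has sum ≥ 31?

4

add 11: running sum 11 < 31
add 10: running sum 21 < 31
add 3: running sum 24 < 31
add 3: running sum 27 < 31
add 11: shortest ending here [11, 10, 3, 3, 11] sum 38, len 5
add 1: shortest ending here [11, 10, 3, 3, 11, 1] sum 39, len 6
add 6: shortest ending here [10, 3, 3, 11, 1, 6] sum 34, len 6
add 2: shortest ending here [10, 3, 3, 11, 1, 6, 2] sum 36, len 7
add 5: shortest ending here [3, 3, 11, 1, 6, 2, 5] sum 31, len 7
add 11: shortest ending here [11, 1, 6, 2, 5, 11] sum 36, len 6
add 10: shortest ending here [6, 2, 5, 11, 10] sum 34, len 5
add 8: shortest ending here [5, 11, 10, 8] sum 34, len 4
add 12: shortest ending here [11, 10, 8, 12] sum 41, len 4
add 5: shortest ending here [10, 8, 12, 5] sum 35, len 4
add 6: shortest ending here [8, 12, 5, 6] sum 31, len 4
add 10: shortest ending here [12, 5, 6, 10] sum 33, len 4
add 12: shortest ending here [5, 6, 10, 12] sum 33, len 4
Shortest qualifying length: 4.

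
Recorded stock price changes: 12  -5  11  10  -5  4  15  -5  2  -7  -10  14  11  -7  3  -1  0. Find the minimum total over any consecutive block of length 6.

-1

Each size-6 window and its sum:
(12, -5, 11, 10, -5, 4) → sum 27
(-5, 11, 10, -5, 4, 15) → sum 30
(11, 10, -5, 4, 15, -5) → sum 30
(10, -5, 4, 15, -5, 2) → sum 21
(-5, 4, 15, -5, 2, -7) → sum 4
(4, 15, -5, 2, -7, -10) → sum -1
(15, -5, 2, -7, -10, 14) → sum 9
(-5, 2, -7, -10, 14, 11) → sum 5
(2, -7, -10, 14, 11, -7) → sum 3
(-7, -10, 14, 11, -7, 3) → sum 4
(-10, 14, 11, -7, 3, -1) → sum 10
(14, 11, -7, 3, -1, 0) → sum 20
Minimum of these is -1.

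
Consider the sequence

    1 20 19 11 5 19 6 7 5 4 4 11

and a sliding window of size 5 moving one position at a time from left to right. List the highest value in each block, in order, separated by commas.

(1, 20, 19, 11, 5) → max 20
(20, 19, 11, 5, 19) → max 20
(19, 11, 5, 19, 6) → max 19
(11, 5, 19, 6, 7) → max 19
(5, 19, 6, 7, 5) → max 19
(19, 6, 7, 5, 4) → max 19
(6, 7, 5, 4, 4) → max 7
(7, 5, 4, 4, 11) → max 11

20, 20, 19, 19, 19, 19, 7, 11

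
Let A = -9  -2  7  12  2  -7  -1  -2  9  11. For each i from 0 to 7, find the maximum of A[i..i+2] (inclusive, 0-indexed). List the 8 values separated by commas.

Sliding a size-3 window across the 10 values:
(-9, -2, 7) → max 7
(-2, 7, 12) → max 12
(7, 12, 2) → max 12
(12, 2, -7) → max 12
(2, -7, -1) → max 2
(-7, -1, -2) → max -1
(-1, -2, 9) → max 9
(-2, 9, 11) → max 11

7, 12, 12, 12, 2, -1, 9, 11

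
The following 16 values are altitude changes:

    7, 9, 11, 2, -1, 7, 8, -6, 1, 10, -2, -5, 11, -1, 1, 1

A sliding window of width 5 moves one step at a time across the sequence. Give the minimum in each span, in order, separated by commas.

-1, -1, -1, -6, -6, -6, -6, -6, -5, -5, -5, -5

Sliding a size-5 window across the 16 values:
7 9 11 2 -1 → min -1
9 11 2 -1 7 → min -1
11 2 -1 7 8 → min -1
2 -1 7 8 -6 → min -6
-1 7 8 -6 1 → min -6
7 8 -6 1 10 → min -6
8 -6 1 10 -2 → min -6
-6 1 10 -2 -5 → min -6
1 10 -2 -5 11 → min -5
10 -2 -5 11 -1 → min -5
-2 -5 11 -1 1 → min -5
-5 11 -1 1 1 → min -5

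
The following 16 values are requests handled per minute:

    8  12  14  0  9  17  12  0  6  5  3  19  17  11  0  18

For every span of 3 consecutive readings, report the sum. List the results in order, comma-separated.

[8, 12, 14] → sum 34
[12, 14, 0] → sum 26
[14, 0, 9] → sum 23
[0, 9, 17] → sum 26
[9, 17, 12] → sum 38
[17, 12, 0] → sum 29
[12, 0, 6] → sum 18
[0, 6, 5] → sum 11
[6, 5, 3] → sum 14
[5, 3, 19] → sum 27
[3, 19, 17] → sum 39
[19, 17, 11] → sum 47
[17, 11, 0] → sum 28
[11, 0, 18] → sum 29

34, 26, 23, 26, 38, 29, 18, 11, 14, 27, 39, 47, 28, 29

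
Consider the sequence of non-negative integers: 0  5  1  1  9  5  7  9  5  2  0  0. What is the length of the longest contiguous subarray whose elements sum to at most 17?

5

[0] sum 0 len 1
[0, 5] sum 5 len 2
[0, 5, 1] sum 6 len 3
[0, 5, 1, 1] sum 7 len 4
[0, 5, 1, 1, 9] sum 16 len 5
[1, 1, 9, 5] sum 16 len 4
[5, 7] sum 12 len 2
[7, 9] sum 16 len 2
[9, 5] sum 14 len 2
[9, 5, 2] sum 16 len 3
[9, 5, 2, 0] sum 16 len 4
[9, 5, 2, 0, 0] sum 16 len 5
Longest length seen: 5.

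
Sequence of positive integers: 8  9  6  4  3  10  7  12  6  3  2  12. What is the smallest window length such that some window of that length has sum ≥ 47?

7

Extend right; whenever the sum reaches 47, record the length and shrink from the left:
add 8: running sum 8 < 47
add 9: running sum 17 < 47
add 6: running sum 23 < 47
add 4: running sum 27 < 47
add 3: running sum 30 < 47
add 10: running sum 40 < 47
add 7: shortest ending here [8, 9, 6, 4, 3, 10, 7] sum 47, len 7
add 12: shortest ending here [9, 6, 4, 3, 10, 7, 12] sum 51, len 7
add 6: shortest ending here [6, 4, 3, 10, 7, 12, 6] sum 48, len 7
add 3: shortest ending here [6, 4, 3, 10, 7, 12, 6, 3] sum 51, len 8
add 2: shortest ending here [4, 3, 10, 7, 12, 6, 3, 2] sum 47, len 8
add 12: shortest ending here [10, 7, 12, 6, 3, 2, 12] sum 52, len 7
Shortest qualifying length: 7.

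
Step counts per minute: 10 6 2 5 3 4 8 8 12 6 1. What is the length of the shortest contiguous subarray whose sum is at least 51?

add 10: running sum 10 < 51
add 6: running sum 16 < 51
add 2: running sum 18 < 51
add 5: running sum 23 < 51
add 3: running sum 26 < 51
add 4: running sum 30 < 51
add 8: running sum 38 < 51
add 8: running sum 46 < 51
add 12: shortest ending here [10, 6, 2, 5, 3, 4, 8, 8, 12] sum 58, len 9
add 6: shortest ending here [6, 2, 5, 3, 4, 8, 8, 12, 6] sum 54, len 9
add 1: shortest ending here [6, 2, 5, 3, 4, 8, 8, 12, 6, 1] sum 55, len 10
Shortest qualifying length: 9.

9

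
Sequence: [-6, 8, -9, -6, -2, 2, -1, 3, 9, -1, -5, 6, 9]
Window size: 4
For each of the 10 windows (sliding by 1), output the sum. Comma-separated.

-6 8 -9 -6 → sum -13
8 -9 -6 -2 → sum -9
-9 -6 -2 2 → sum -15
-6 -2 2 -1 → sum -7
-2 2 -1 3 → sum 2
2 -1 3 9 → sum 13
-1 3 9 -1 → sum 10
3 9 -1 -5 → sum 6
9 -1 -5 6 → sum 9
-1 -5 6 9 → sum 9

-13, -9, -15, -7, 2, 13, 10, 6, 9, 9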